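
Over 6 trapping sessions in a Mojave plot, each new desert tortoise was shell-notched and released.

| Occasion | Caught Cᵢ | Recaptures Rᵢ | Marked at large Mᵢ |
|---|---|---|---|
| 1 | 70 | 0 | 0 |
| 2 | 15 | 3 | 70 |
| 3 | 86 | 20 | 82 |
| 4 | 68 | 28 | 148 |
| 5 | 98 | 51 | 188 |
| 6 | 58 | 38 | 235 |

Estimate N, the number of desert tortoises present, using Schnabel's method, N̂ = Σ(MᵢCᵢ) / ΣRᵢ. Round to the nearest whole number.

Σ MᵢCᵢ = 0·70 + 70·15 + 82·86 + 148·68 + 188·98 + 235·58 = 0 + 1050 + 7052 + 10064 + 18424 + 13630 = 50220
Σ Rᵢ = 0 + 3 + 20 + 28 + 51 + 38 = 140
N̂ = 50220 / 140 ≈ 358.7 → 359

N ≈ 359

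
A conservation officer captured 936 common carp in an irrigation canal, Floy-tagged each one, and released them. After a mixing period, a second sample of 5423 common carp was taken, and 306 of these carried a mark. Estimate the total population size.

N = 16,588

Lincoln-Petersen assumes M/N = R/C, so N = M·C / R.
N = (936 × 5423) / 306 = 5075928 / 306 = 16588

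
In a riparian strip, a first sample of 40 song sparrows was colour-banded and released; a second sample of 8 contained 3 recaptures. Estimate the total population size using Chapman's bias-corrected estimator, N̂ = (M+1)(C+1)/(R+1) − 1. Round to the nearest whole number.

N̂ = (40+1)(8+1)/(3+1) − 1 = 41·9/4 − 1
= 369/4 − 1 ≈ 92.2 − 1 ≈ 91.2 → 91

N ≈ 91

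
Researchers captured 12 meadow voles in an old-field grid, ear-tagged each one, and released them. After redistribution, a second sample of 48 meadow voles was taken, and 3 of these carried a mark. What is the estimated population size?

N = 192

If marked individuals mix randomly, R/C ≈ M/N, giving N ≈ M·C/R.
N = (12 × 48) / 3 = 576 / 3 = 192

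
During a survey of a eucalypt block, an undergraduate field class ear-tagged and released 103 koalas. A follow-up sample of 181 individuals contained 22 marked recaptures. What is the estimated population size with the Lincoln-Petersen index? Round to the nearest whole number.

N ≈ 847

N = (103 × 181) / 22 = 18643 / 22 ≈ 847.4 → 847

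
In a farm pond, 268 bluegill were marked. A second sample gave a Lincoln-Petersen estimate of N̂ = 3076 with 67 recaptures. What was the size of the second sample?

From N = M·C/R: C = N·R / M = 3076·67 / 268 = 206092 / 268 = 769.

C = 769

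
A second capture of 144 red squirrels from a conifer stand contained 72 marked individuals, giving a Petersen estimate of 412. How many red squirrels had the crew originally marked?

M = 206

From N = M·C/R: M = N·R / C = 412·72 / 144 = 29664 / 144 = 206.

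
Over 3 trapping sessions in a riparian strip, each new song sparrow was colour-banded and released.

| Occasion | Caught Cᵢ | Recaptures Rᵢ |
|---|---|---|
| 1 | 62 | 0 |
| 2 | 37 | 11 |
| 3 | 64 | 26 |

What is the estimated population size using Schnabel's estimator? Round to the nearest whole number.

N ≈ 214

Marked at large before each occasion: Mᵢ = Σⱼ<ᵢ (Cⱼ − Rⱼ) → M1=0, M2=62, M3=88
Σ MᵢCᵢ = 0·62 + 62·37 + 88·64 = 0 + 2294 + 5632 = 7926
Σ Rᵢ = 0 + 11 + 26 = 37
N̂ = 7926 / 37 ≈ 214.2 → 214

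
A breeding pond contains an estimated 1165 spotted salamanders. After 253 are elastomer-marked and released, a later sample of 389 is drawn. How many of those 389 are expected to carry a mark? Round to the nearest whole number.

expected recaptures ≈ 84

Expected recaptures E[R] = M·C / N.
E[R] = 253 × 389 / 1165 = 98417 / 1165 ≈ 84.48 → 84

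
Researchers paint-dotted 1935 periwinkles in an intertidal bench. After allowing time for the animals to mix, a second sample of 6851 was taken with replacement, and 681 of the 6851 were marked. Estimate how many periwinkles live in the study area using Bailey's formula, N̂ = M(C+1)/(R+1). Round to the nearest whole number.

N̂ = 1935·(6851+1)/(681+1) = 1935·6852/682 = 13258620/682 ≈ 19440.8 → 19441

N ≈ 19,441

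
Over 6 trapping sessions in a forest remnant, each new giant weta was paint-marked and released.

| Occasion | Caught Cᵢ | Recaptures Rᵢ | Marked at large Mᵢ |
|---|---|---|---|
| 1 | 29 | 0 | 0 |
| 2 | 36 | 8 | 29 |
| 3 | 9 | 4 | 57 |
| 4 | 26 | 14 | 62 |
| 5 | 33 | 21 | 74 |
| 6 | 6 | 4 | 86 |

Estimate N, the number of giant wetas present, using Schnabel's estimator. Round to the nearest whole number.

N ≈ 120

Σ MᵢCᵢ = 0·29 + 29·36 + 57·9 + 62·26 + 74·33 + 86·6 = 0 + 1044 + 513 + 1612 + 2442 + 516 = 6127
Σ Rᵢ = 0 + 8 + 4 + 14 + 21 + 4 = 51
N̂ = 6127 / 51 ≈ 120.1 → 120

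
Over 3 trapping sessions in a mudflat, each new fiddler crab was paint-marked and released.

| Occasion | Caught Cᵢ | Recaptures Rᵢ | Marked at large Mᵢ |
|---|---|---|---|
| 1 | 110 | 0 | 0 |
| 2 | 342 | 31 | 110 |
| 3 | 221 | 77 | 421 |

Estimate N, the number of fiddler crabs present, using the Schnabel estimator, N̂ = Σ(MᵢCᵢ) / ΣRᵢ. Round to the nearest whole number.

N ≈ 1210

Σ MᵢCᵢ = 0·110 + 110·342 + 421·221 = 0 + 37620 + 93041 = 130661
Σ Rᵢ = 0 + 31 + 77 = 108
N̂ = 130661 / 108 ≈ 1209.8 → 1210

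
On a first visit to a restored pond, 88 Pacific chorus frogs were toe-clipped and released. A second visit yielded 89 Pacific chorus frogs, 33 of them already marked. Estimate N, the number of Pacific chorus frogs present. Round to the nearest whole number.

The marked fraction in the recapture sample should equal the marked fraction in the population: 33/89 = 88/N.
N = (88 × 89) / 33 = 7832 / 33 ≈ 237.3 → 237

N ≈ 237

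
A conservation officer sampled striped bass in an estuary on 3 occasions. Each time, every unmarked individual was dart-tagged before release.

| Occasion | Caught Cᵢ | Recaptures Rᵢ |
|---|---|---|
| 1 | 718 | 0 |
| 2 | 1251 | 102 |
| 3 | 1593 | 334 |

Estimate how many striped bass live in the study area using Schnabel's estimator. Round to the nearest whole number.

Marked at large before each occasion: Mᵢ = Σⱼ<ᵢ (Cⱼ − Rⱼ) → M1=0, M2=718, M3=1867
Σ MᵢCᵢ = 0·718 + 718·1251 + 1867·1593 = 0 + 898218 + 2974131 = 3872349
Σ Rᵢ = 0 + 102 + 334 = 436
N̂ = 3872349 / 436 ≈ 8881.5 → 8882

N ≈ 8882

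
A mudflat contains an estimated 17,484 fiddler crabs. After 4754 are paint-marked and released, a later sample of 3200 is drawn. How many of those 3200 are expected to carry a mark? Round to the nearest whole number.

The marked fraction of the population is 4754/17484, so in a sample of 3200 expect C·(M/N) marked.
E[R] = 4754 × 3200 / 17484 = 15212800 / 17484 ≈ 870.1 → 870

expected recaptures ≈ 870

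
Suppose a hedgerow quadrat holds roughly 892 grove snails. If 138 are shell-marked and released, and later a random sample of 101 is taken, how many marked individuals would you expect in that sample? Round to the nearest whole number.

expected recaptures ≈ 16

The marked fraction of the population is 138/892, so in a sample of 101 expect C·(M/N) marked.
E[R] = 138 × 101 / 892 = 13938 / 892 ≈ 15.6 → 16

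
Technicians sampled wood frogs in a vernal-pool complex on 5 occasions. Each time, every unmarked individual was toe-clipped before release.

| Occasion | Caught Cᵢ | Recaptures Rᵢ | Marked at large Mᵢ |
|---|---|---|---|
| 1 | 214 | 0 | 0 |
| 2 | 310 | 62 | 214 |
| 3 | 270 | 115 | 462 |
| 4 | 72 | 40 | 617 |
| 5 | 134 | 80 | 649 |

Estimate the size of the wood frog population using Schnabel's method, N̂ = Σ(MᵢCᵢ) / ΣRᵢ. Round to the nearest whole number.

Σ MᵢCᵢ = 0·214 + 214·310 + 462·270 + 617·72 + 649·134 = 0 + 66340 + 124740 + 44424 + 86966 = 322470
Σ Rᵢ = 0 + 62 + 115 + 40 + 80 = 297
N̂ = 322470 / 297 ≈ 1085.8 → 1086

N ≈ 1086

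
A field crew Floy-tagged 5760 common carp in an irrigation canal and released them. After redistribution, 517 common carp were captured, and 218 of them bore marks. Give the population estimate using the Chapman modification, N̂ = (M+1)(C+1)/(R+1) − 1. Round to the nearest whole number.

N ≈ 13,625

N̂ = (5760+1)(517+1)/(218+1) − 1 = 5761·518/219 − 1
= 2984198/219 − 1 ≈ 13626.47 − 1 ≈ 13625.47 → 13625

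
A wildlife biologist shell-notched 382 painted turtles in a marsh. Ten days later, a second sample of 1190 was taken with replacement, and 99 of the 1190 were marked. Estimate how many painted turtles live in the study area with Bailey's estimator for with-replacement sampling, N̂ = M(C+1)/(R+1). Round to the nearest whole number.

N ≈ 4550

N̂ = 382·(1190+1)/(99+1) = 382·1191/100 = 454962/100 ≈ 4549.6 → 4550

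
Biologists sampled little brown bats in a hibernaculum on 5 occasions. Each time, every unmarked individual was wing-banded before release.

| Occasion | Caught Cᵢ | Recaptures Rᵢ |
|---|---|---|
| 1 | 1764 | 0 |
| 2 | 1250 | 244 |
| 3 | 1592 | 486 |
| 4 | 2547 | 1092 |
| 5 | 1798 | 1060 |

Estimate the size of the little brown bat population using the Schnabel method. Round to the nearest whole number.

Marked at large before each occasion: Mᵢ = Σⱼ<ᵢ (Cⱼ − Rⱼ) → M1=0, M2=1764, M3=2770, M4=3876, M5=5331
Σ MᵢCᵢ = 0·1764 + 1764·1250 + 2770·1592 + 3876·2547 + 5331·1798 = 0 + 2205000 + 4409840 + 9872172 + 9585138 = 26072150
Σ Rᵢ = 0 + 244 + 486 + 1092 + 1060 = 2882
N̂ = 26072150 / 2882 ≈ 9046.5 → 9047

N ≈ 9047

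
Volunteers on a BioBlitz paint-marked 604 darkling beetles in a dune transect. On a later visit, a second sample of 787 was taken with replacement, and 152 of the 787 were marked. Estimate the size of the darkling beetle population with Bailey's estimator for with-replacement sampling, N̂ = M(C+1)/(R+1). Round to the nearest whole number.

N ≈ 3111

N̂ = 604·(787+1)/(152+1) = 604·788/153 = 475952/153 ≈ 3110.8 → 3111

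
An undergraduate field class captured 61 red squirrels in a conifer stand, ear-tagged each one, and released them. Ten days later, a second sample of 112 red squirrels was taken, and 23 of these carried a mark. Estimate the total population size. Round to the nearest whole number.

If marked individuals mix randomly, R/C ≈ M/N, giving N ≈ M·C/R.
N = (61 × 112) / 23 = 6832 / 23 ≈ 297.0 → 297

N ≈ 297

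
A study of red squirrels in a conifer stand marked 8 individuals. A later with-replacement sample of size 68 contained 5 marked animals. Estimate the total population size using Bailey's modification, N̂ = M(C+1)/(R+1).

N = 92

N̂ = 8·(68+1)/(5+1) = 8·69/6 = 552/6 = 92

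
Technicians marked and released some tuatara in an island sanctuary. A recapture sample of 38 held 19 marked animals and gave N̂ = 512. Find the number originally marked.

M = 256

From N = M·C/R: M = N·R / C = 512·19 / 38 = 9728 / 38 = 256.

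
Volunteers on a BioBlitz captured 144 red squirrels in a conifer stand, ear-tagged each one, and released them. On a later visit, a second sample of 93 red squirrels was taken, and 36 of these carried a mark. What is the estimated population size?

If marked individuals mix randomly, R/C ≈ M/N, giving N ≈ M·C/R.
N = (144 × 93) / 36 = 13392 / 36 = 372

N = 372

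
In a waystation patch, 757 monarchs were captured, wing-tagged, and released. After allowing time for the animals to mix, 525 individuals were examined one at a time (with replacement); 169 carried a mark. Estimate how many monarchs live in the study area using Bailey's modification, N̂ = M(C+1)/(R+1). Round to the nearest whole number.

N̂ = 757·(525+1)/(169+1) = 757·526/170 = 398182/170 ≈ 2342.2 → 2342

N ≈ 2342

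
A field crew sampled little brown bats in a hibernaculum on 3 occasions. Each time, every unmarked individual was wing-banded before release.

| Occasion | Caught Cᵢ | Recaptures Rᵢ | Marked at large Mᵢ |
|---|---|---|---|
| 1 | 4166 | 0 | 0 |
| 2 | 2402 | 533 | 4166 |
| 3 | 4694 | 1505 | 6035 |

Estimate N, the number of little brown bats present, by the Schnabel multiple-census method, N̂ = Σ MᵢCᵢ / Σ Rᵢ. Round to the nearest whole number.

Σ MᵢCᵢ = 0·4166 + 4166·2402 + 6035·4694 = 0 + 10006732 + 28328290 = 38335022
Σ Rᵢ = 0 + 533 + 1505 = 2038
N̂ = 38335022 / 2038 ≈ 18810.1 → 18810

N ≈ 18,810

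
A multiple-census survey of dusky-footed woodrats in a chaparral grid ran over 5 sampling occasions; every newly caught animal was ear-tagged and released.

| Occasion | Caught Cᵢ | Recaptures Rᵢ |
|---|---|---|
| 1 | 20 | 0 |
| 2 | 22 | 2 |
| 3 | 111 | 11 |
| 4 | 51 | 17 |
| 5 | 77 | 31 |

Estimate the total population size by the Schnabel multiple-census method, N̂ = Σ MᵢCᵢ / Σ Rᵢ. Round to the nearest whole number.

N ≈ 417

Marked at large before each occasion: Mᵢ = Σⱼ<ᵢ (Cⱼ − Rⱼ) → M1=0, M2=20, M3=40, M4=140, M5=174
Σ MᵢCᵢ = 0·20 + 20·22 + 40·111 + 140·51 + 174·77 = 0 + 440 + 4440 + 7140 + 13398 = 25418
Σ Rᵢ = 0 + 2 + 11 + 17 + 31 = 61
N̂ = 25418 / 61 ≈ 416.7 → 417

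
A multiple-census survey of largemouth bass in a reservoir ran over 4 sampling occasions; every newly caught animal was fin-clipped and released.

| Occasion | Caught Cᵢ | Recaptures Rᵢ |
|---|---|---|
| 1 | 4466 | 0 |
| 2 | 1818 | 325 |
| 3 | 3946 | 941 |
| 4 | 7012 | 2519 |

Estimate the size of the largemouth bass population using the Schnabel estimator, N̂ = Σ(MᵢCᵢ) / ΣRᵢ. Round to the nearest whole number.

Marked at large before each occasion: Mᵢ = Σⱼ<ᵢ (Cⱼ − Rⱼ) → M1=0, M2=4466, M3=5959, M4=8964
Σ MᵢCᵢ = 0·4466 + 4466·1818 + 5959·3946 + 8964·7012 = 0 + 8119188 + 23514214 + 62855568 = 94488970
Σ Rᵢ = 0 + 325 + 941 + 2519 = 3785
N̂ = 94488970 / 3785 ≈ 24964.1 → 24964

N ≈ 24,964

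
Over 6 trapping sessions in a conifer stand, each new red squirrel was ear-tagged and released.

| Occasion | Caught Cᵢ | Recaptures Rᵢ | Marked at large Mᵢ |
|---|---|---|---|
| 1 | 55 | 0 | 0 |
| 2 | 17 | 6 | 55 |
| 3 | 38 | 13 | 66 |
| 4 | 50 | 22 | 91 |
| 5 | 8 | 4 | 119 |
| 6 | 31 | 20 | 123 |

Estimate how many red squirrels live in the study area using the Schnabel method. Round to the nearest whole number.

N ≈ 196

Σ MᵢCᵢ = 0·55 + 55·17 + 66·38 + 91·50 + 119·8 + 123·31 = 0 + 935 + 2508 + 4550 + 952 + 3813 = 12758
Σ Rᵢ = 0 + 6 + 13 + 22 + 4 + 20 = 65
N̂ = 12758 / 65 ≈ 196.3 → 196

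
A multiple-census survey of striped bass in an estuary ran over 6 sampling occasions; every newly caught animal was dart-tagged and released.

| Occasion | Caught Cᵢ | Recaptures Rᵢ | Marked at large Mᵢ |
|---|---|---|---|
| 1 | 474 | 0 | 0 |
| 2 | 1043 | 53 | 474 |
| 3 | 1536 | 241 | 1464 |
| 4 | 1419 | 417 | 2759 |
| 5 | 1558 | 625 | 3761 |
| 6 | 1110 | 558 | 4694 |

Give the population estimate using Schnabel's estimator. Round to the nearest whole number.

N ≈ 9360

Σ MᵢCᵢ = 0·474 + 474·1043 + 1464·1536 + 2759·1419 + 3761·1558 + 4694·1110 = 0 + 494382 + 2248704 + 3915021 + 5859638 + 5210340 = 17728085
Σ Rᵢ = 0 + 53 + 241 + 417 + 625 + 558 = 1894
N̂ = 17728085 / 1894 ≈ 9360.1 → 9360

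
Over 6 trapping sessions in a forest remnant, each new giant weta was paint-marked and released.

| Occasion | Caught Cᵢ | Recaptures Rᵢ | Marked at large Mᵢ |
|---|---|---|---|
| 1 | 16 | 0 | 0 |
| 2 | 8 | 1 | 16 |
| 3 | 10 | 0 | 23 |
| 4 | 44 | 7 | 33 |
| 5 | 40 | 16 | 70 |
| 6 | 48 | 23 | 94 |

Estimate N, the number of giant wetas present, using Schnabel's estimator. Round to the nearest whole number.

Σ MᵢCᵢ = 0·16 + 16·8 + 23·10 + 33·44 + 70·40 + 94·48 = 0 + 128 + 230 + 1452 + 2800 + 4512 = 9122
Σ Rᵢ = 0 + 1 + 0 + 7 + 16 + 23 = 47
N̂ = 9122 / 47 ≈ 194.1 → 194

N ≈ 194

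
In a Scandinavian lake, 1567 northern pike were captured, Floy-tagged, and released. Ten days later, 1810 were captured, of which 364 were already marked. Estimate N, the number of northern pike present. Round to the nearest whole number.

N ≈ 7792

N = (1567 × 1810) / 364 = 2836270 / 364 ≈ 7792.0 → 7792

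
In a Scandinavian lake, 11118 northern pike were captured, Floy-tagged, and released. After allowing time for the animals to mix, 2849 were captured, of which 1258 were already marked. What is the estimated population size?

N = 25,179

If marked individuals mix randomly, R/C ≈ M/N, giving N ≈ M·C/R.
N = (11118 × 2849) / 1258 = 31675182 / 1258 = 25179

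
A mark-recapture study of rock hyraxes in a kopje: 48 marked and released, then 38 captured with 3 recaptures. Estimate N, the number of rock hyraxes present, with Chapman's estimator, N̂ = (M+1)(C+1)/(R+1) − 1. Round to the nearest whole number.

N ≈ 477

N̂ = (48+1)(38+1)/(3+1) − 1 = 49·39/4 − 1
= 1911/4 − 1 ≈ 477.8 − 1 ≈ 476.8 → 477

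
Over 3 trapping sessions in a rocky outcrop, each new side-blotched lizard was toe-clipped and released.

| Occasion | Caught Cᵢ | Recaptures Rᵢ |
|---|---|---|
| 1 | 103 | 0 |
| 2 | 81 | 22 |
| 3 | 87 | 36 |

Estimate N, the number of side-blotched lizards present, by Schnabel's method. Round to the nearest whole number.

Marked at large before each occasion: Mᵢ = Σⱼ<ᵢ (Cⱼ − Rⱼ) → M1=0, M2=103, M3=162
Σ MᵢCᵢ = 0·103 + 103·81 + 162·87 = 0 + 8343 + 14094 = 22437
Σ Rᵢ = 0 + 22 + 36 = 58
N̂ = 22437 / 58 ≈ 386.8 → 387

N ≈ 387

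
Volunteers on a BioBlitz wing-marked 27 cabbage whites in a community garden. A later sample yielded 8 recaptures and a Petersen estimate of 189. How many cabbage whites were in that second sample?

From N = M·C/R: C = N·R / M = 189·8 / 27 = 1512 / 27 = 56.

C = 56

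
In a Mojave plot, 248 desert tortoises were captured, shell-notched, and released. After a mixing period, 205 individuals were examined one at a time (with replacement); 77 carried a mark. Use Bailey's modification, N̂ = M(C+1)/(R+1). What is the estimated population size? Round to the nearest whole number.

N ≈ 655

N̂ = 248·(205+1)/(77+1) = 248·206/78 = 51088/78 ≈ 655.0 → 655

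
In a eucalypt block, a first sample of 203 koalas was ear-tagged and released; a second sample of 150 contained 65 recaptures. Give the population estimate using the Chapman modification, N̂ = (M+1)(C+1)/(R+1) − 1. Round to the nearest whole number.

N̂ = (203+1)(150+1)/(65+1) − 1 = 204·151/66 − 1
= 30804/66 − 1 ≈ 466.7 − 1 ≈ 465.7 → 466

N ≈ 466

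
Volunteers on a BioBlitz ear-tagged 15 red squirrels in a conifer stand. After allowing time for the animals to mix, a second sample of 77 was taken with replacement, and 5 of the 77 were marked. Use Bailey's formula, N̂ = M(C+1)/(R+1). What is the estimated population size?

N = 195

N̂ = 15·(77+1)/(5+1) = 15·78/6 = 1170/6 = 195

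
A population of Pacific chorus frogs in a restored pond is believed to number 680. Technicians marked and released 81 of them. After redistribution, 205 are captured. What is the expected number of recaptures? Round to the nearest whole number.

expected recaptures ≈ 24

The marked fraction of the population is 81/680, so in a sample of 205 expect C·(M/N) marked.
E[R] = 81 × 205 / 680 = 16605 / 680 ≈ 24.4 → 24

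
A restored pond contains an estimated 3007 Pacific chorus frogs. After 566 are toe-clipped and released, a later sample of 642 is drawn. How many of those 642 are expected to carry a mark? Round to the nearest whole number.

Expected recaptures E[R] = M·C / N.
E[R] = 566 × 642 / 3007 = 363372 / 3007 ≈ 120.8 → 121

expected recaptures ≈ 121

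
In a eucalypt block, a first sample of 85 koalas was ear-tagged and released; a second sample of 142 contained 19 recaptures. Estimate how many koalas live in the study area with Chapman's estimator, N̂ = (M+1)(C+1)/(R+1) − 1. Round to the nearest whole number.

N ≈ 614

N̂ = (85+1)(142+1)/(19+1) − 1 = 86·143/20 − 1
= 12298/20 − 1 ≈ 614.9 − 1 ≈ 613.9 → 614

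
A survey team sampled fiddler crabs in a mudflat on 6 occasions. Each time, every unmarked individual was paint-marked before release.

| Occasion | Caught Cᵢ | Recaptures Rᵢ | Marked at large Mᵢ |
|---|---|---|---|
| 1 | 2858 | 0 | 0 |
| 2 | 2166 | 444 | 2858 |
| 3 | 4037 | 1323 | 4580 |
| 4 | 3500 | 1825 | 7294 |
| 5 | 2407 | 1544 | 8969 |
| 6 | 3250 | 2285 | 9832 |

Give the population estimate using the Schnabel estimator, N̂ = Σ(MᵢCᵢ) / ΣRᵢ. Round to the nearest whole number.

Σ MᵢCᵢ = 0·2858 + 2858·2166 + 4580·4037 + 7294·3500 + 8969·2407 + 9832·3250 = 0 + 6190428 + 18489460 + 25529000 + 21588383 + 31954000 = 103751271
Σ Rᵢ = 0 + 444 + 1323 + 1825 + 1544 + 2285 = 7421
N̂ = 103751271 / 7421 ≈ 13980.8 → 13981

N ≈ 13,981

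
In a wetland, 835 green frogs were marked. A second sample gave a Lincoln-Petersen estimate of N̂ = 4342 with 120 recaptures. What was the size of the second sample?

From N = M·C/R: C = N·R / M = 4342·120 / 835 = 521040 / 835 = 624.

C = 624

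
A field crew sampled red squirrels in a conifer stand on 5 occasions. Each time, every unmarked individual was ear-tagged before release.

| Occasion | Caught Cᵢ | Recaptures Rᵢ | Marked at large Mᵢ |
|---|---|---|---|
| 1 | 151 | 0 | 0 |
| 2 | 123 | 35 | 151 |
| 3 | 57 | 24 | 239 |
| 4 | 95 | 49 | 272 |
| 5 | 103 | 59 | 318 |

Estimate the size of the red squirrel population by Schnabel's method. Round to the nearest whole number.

Σ MᵢCᵢ = 0·151 + 151·123 + 239·57 + 272·95 + 318·103 = 0 + 18573 + 13623 + 25840 + 32754 = 90790
Σ Rᵢ = 0 + 35 + 24 + 49 + 59 = 167
N̂ = 90790 / 167 ≈ 543.7 → 544

N ≈ 544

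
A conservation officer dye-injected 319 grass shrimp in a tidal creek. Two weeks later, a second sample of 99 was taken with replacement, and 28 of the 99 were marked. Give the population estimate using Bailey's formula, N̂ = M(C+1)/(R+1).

N = 1100

N̂ = 319·(99+1)/(28+1) = 319·100/29 = 31900/29 = 1100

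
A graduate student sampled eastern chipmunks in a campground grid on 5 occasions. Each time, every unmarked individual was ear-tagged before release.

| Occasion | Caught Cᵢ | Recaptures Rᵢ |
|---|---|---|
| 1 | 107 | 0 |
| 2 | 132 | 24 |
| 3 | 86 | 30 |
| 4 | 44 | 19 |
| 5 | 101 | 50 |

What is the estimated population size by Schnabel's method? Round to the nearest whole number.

N ≈ 605

Marked at large before each occasion: Mᵢ = Σⱼ<ᵢ (Cⱼ − Rⱼ) → M1=0, M2=107, M3=215, M4=271, M5=296
Σ MᵢCᵢ = 0·107 + 107·132 + 215·86 + 271·44 + 296·101 = 0 + 14124 + 18490 + 11924 + 29896 = 74434
Σ Rᵢ = 0 + 24 + 30 + 19 + 50 = 123
N̂ = 74434 / 123 ≈ 605.2 → 605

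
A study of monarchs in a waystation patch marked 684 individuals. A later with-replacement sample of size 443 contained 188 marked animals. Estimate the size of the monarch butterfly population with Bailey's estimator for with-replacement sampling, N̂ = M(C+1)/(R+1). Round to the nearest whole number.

N ≈ 1607

N̂ = 684·(443+1)/(188+1) = 684·444/189 = 303696/189 ≈ 1606.9 → 1607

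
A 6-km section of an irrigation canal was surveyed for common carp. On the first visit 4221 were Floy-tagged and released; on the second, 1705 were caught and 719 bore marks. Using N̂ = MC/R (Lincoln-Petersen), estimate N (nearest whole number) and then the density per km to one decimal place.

N̂ = 4221·1705/719 = 7196805/719 ≈ 10009.46 → 10009
Density = N̂ / area = 10009 / 6 ≈ 1668.17 → 1668.2 per km

density ≈ 1668.2 common carp per km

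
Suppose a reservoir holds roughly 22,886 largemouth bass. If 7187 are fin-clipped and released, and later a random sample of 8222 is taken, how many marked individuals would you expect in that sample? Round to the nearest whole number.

Expected recaptures E[R] = M·C / N.
E[R] = 7187 × 8222 / 22886 = 59091514 / 22886 ≈ 2582.0 → 2582

expected recaptures ≈ 2582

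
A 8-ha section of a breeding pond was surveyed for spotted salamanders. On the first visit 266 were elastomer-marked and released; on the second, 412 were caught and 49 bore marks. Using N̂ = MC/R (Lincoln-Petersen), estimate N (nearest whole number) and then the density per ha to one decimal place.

density ≈ 279.6 spotted salamanders per ha

N̂ = 266·412/49 = 109592/49 ≈ 2236.6 → 2237
Density = N̂ / area = 2237 / 8 ≈ 279.62 → 279.6 per ha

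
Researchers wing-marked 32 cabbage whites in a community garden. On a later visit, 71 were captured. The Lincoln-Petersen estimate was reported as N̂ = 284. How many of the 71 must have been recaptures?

From N = M·C/R: R = M·C / N = 32·71 / 284 = 2272 / 284 = 8.

R = 8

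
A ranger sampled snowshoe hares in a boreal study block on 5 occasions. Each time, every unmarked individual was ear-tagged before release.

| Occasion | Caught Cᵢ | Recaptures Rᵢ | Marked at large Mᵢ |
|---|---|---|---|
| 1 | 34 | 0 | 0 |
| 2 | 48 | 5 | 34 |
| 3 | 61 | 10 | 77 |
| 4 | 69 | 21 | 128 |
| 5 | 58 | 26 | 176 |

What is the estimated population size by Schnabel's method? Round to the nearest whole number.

N ≈ 409

Σ MᵢCᵢ = 0·34 + 34·48 + 77·61 + 128·69 + 176·58 = 0 + 1632 + 4697 + 8832 + 10208 = 25369
Σ Rᵢ = 0 + 5 + 10 + 21 + 26 = 62
N̂ = 25369 / 62 ≈ 409.2 → 409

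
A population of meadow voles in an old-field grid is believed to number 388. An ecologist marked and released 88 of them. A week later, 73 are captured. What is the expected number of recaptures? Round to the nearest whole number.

Expected recaptures E[R] = M·C / N.
E[R] = 88 × 73 / 388 = 6424 / 388 ≈ 16.6 → 17

expected recaptures ≈ 17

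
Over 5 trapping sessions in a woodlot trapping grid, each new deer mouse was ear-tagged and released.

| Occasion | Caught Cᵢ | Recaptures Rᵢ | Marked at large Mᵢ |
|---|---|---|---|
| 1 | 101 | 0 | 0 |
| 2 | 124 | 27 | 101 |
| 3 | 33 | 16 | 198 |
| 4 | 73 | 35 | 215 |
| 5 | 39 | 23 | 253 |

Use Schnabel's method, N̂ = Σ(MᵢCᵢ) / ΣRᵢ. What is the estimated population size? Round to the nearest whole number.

N ≈ 442

Σ MᵢCᵢ = 0·101 + 101·124 + 198·33 + 215·73 + 253·39 = 0 + 12524 + 6534 + 15695 + 9867 = 44620
Σ Rᵢ = 0 + 27 + 16 + 35 + 23 = 101
N̂ = 44620 / 101 ≈ 441.8 → 442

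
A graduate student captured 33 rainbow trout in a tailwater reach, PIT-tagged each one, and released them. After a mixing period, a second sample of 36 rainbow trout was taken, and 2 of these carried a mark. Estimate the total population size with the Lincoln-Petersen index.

The marked fraction in the recapture sample should equal the marked fraction in the population: 2/36 = 33/N.
N = (33 × 36) / 2 = 1188 / 2 = 594

N = 594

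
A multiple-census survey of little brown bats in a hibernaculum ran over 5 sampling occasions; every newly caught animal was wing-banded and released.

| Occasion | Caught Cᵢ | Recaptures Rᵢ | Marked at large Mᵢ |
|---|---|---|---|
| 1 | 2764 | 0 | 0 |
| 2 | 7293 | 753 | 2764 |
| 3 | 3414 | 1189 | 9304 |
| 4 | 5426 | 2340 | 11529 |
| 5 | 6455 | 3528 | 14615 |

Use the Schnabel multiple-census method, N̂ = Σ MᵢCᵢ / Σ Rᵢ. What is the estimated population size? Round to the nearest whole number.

Σ MᵢCᵢ = 0·2764 + 2764·7293 + 9304·3414 + 11529·5426 + 14615·6455 = 0 + 20157852 + 31763856 + 62556354 + 94339825 = 208817887
Σ Rᵢ = 0 + 753 + 1189 + 2340 + 3528 = 7810
N̂ = 208817887 / 7810 ≈ 26737.2 → 26737

N ≈ 26,737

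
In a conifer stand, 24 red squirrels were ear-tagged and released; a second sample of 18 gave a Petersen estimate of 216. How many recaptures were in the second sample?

From N = M·C/R: R = M·C / N = 24·18 / 216 = 432 / 216 = 2.

R = 2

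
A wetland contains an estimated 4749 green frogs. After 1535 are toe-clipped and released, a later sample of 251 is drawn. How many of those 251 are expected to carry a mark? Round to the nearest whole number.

expected recaptures ≈ 81

Expected recaptures E[R] = M·C / N.
E[R] = 1535 × 251 / 4749 = 385285 / 4749 ≈ 81.1 → 81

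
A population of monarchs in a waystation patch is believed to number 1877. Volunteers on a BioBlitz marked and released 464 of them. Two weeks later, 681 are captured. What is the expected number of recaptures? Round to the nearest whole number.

The marked fraction of the population is 464/1877, so in a sample of 681 expect C·(M/N) marked.
E[R] = 464 × 681 / 1877 = 315984 / 1877 ≈ 168.3 → 168

expected recaptures ≈ 168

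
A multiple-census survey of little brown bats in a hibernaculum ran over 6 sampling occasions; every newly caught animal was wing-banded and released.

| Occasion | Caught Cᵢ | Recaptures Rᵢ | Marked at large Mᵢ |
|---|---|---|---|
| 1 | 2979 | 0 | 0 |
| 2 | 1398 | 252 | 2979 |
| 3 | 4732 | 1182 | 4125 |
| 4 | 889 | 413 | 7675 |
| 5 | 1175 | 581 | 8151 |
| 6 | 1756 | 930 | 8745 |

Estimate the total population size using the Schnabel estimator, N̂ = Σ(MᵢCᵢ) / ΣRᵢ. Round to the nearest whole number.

N ≈ 16,510

Σ MᵢCᵢ = 0·2979 + 2979·1398 + 4125·4732 + 7675·889 + 8151·1175 + 8745·1756 = 0 + 4164642 + 19519500 + 6823075 + 9577425 + 15356220 = 55440862
Σ Rᵢ = 0 + 252 + 1182 + 413 + 581 + 930 = 3358
N̂ = 55440862 / 3358 ≈ 16510.1 → 16510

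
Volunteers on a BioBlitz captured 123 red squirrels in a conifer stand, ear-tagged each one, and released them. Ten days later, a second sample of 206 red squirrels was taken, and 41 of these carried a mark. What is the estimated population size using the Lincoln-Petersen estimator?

N = 618

The marked fraction in the recapture sample should equal the marked fraction in the population: 41/206 = 123/N.
N = (123 × 206) / 41 = 25338 / 41 = 618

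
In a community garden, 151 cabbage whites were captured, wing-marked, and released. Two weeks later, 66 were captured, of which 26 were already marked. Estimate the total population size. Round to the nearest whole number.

N ≈ 383

N = (151 × 66) / 26 = 9966 / 26 ≈ 383.3 → 383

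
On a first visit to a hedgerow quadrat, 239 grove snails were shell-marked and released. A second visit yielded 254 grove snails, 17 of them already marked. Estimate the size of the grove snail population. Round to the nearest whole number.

The marked fraction in the recapture sample should equal the marked fraction in the population: 17/254 = 239/N.
N = (239 × 254) / 17 = 60706 / 17 ≈ 3570.9 → 3571

N ≈ 3571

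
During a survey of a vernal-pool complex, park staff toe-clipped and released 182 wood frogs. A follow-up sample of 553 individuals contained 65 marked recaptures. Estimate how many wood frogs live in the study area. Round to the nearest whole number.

N = (182 × 553) / 65 = 100646 / 65 ≈ 1548.4 → 1548

N ≈ 1548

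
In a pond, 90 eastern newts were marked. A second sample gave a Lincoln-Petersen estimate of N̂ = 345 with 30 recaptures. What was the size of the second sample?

From N = M·C/R: C = N·R / M = 345·30 / 90 = 10350 / 90 = 115.

C = 115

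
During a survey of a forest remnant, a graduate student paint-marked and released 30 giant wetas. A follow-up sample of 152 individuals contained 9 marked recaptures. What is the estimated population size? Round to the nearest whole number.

N = (30 × 152) / 9 = 4560 / 9 ≈ 506.7 → 507

N ≈ 507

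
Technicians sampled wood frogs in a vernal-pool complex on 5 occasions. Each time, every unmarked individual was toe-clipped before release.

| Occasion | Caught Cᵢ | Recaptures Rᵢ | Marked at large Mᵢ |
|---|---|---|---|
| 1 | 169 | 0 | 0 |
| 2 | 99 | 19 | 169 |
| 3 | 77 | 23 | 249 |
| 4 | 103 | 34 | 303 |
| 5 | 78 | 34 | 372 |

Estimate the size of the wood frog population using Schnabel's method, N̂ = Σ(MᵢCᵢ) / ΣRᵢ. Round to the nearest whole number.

Σ MᵢCᵢ = 0·169 + 169·99 + 249·77 + 303·103 + 372·78 = 0 + 16731 + 19173 + 31209 + 29016 = 96129
Σ Rᵢ = 0 + 19 + 23 + 34 + 34 = 110
N̂ = 96129 / 110 ≈ 873.9 → 874

N ≈ 874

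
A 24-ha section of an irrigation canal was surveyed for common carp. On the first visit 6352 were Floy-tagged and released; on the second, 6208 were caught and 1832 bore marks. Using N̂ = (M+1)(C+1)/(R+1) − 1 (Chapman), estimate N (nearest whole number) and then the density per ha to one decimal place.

N̂ = 6353·6209/1833 − 1 = 39445777/1833 − 1 ≈ 21518.8 → 21519
Density = N̂ / area = 21519 / 24 ≈ 896.62 → 896.6 per ha

density ≈ 896.6 common carp per ha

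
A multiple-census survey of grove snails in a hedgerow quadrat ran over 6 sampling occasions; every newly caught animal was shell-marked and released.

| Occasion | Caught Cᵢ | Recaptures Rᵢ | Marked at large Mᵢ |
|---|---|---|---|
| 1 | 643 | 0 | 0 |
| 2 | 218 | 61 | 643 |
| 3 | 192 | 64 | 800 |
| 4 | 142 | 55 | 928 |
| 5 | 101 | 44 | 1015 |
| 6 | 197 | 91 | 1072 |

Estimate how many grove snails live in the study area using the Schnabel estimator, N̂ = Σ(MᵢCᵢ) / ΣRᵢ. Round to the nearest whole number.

Σ MᵢCᵢ = 0·643 + 643·218 + 800·192 + 928·142 + 1015·101 + 1072·197 = 0 + 140174 + 153600 + 131776 + 102515 + 211184 = 739249
Σ Rᵢ = 0 + 61 + 64 + 55 + 44 + 91 = 315
N̂ = 739249 / 315 ≈ 2346.8 → 2347

N ≈ 2347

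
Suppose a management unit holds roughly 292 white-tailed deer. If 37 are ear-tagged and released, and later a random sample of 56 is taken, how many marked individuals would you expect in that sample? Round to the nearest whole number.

expected recaptures ≈ 7

Expected recaptures E[R] = M·C / N.
E[R] = 37 × 56 / 292 = 2072 / 292 ≈ 7.1 → 7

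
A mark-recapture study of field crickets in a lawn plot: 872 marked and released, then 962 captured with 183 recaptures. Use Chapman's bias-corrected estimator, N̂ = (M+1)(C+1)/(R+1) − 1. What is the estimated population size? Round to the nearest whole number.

N ≈ 4568

N̂ = (872+1)(962+1)/(183+1) − 1 = 873·963/184 − 1
= 840699/184 − 1 ≈ 4569.0 − 1 ≈ 4568.0 → 4568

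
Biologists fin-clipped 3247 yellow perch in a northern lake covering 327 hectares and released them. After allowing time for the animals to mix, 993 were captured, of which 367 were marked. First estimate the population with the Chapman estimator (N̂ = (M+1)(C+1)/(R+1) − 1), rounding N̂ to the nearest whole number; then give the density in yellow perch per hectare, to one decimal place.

density ≈ 26.8 yellow perch per hectare

N̂ = 3248·994/368 − 1 = 3228512/368 − 1 ≈ 8772.1 → 8772
Density = N̂ / area = 8772 / 327 ≈ 26.83 → 26.8 per hectare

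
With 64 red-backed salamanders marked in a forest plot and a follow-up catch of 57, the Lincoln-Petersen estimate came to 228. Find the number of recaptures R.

From N = M·C/R: R = M·C / N = 64·57 / 228 = 3648 / 228 = 16.

R = 16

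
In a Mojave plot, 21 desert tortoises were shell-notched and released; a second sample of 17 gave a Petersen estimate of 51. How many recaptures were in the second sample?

From N = M·C/R: R = M·C / N = 21·17 / 51 = 357 / 51 = 7.

R = 7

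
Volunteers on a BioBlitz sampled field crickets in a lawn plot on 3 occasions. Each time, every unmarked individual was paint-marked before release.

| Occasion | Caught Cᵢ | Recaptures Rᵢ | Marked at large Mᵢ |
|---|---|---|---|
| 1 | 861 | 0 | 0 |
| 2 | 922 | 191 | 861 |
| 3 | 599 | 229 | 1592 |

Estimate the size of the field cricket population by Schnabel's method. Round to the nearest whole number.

N ≈ 4161

Σ MᵢCᵢ = 0·861 + 861·922 + 1592·599 = 0 + 793842 + 953608 = 1747450
Σ Rᵢ = 0 + 191 + 229 = 420
N̂ = 1747450 / 420 ≈ 4160.6 → 4161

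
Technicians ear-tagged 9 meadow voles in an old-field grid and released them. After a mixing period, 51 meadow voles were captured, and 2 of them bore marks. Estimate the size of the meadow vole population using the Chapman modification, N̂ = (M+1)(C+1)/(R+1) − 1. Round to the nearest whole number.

N̂ = (9+1)(51+1)/(2+1) − 1 = 10·52/3 − 1
= 520/3 − 1 ≈ 173.3 − 1 ≈ 172.3 → 172

N ≈ 172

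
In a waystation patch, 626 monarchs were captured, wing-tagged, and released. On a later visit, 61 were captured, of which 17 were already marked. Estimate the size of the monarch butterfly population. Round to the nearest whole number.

N ≈ 2246

The marked fraction in the recapture sample should equal the marked fraction in the population: 17/61 = 626/N.
N = (626 × 61) / 17 = 38186 / 17 ≈ 2246.2 → 2246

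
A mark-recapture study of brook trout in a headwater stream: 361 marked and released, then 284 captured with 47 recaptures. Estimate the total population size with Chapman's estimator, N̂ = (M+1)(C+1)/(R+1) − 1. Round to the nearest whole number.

N ≈ 2148

N̂ = (361+1)(284+1)/(47+1) − 1 = 362·285/48 − 1
= 103170/48 − 1 ≈ 2149.4 − 1 ≈ 2148.4 → 2148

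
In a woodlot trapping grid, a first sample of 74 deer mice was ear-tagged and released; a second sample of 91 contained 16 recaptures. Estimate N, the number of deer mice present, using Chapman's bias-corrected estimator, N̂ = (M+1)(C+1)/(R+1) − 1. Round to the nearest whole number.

N ≈ 405

N̂ = (74+1)(91+1)/(16+1) − 1 = 75·92/17 − 1
= 6900/17 − 1 ≈ 405.9 − 1 ≈ 404.9 → 405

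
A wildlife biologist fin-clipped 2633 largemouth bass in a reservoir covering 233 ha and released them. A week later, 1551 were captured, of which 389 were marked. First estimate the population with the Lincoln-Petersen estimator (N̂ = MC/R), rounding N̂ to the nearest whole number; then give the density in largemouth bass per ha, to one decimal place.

N̂ = 2633·1551/389 = 4083783/389 ≈ 10498.2 → 10498
Density = N̂ / area = 10498 / 233 ≈ 45.06 → 45.1 per ha

density ≈ 45.1 largemouth bass per ha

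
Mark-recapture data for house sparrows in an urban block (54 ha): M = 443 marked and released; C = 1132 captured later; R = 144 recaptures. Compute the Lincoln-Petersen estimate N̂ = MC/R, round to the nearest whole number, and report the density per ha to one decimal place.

N̂ = 443·1132/144 = 501476/144 ≈ 3482.47 → 3482
Density = N̂ / area = 3482 / 54 ≈ 64.48 → 64.5 per ha

density ≈ 64.5 house sparrows per ha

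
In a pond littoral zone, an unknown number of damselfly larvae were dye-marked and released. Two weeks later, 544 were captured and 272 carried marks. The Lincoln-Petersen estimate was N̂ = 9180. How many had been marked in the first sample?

M = 4590

From N = M·C/R: M = N·R / C = 9180·272 / 544 = 2496960 / 544 = 4590.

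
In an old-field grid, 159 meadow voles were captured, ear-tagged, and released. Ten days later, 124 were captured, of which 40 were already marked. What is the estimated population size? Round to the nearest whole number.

N ≈ 493

N = (159 × 124) / 40 = 19716 / 40 ≈ 492.9 → 493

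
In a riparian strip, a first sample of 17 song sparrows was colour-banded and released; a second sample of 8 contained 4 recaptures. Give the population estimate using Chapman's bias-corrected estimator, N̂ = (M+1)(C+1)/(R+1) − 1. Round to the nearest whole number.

N ≈ 31

N̂ = (17+1)(8+1)/(4+1) − 1 = 18·9/5 − 1
= 162/5 − 1 ≈ 32.4 − 1 ≈ 31.4 → 31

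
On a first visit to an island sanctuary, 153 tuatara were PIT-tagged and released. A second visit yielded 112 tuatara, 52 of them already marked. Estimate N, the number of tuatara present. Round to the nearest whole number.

Lincoln-Petersen assumes M/N = R/C, so N = M·C / R.
N = (153 × 112) / 52 = 17136 / 52 ≈ 329.5 → 330

N ≈ 330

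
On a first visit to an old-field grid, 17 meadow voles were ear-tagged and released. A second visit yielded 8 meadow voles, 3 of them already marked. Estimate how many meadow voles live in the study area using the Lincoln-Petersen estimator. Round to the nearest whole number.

N = (17 × 8) / 3 = 136 / 3 ≈ 45.3 → 45

N ≈ 45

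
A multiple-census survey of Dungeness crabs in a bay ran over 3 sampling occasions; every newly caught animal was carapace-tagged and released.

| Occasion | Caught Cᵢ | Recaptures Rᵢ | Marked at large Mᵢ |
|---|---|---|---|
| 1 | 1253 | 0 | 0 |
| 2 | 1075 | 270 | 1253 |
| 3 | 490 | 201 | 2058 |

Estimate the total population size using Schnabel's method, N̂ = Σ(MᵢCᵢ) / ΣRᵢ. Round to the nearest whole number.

Σ MᵢCᵢ = 0·1253 + 1253·1075 + 2058·490 = 0 + 1346975 + 1008420 = 2355395
Σ Rᵢ = 0 + 270 + 201 = 471
N̂ = 2355395 / 471 ≈ 5000.8 → 5001

N ≈ 5001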